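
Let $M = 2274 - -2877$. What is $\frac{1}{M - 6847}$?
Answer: $- \frac{1}{1696} \approx -0.00058962$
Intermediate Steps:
$M = 5151$ ($M = 2274 + 2877 = 5151$)
$\frac{1}{M - 6847} = \frac{1}{5151 - 6847} = \frac{1}{-1696} = - \frac{1}{1696}$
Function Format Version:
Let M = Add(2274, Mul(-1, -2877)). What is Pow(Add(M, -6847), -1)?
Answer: Rational(-1, 1696) ≈ -0.00058962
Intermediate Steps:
M = 5151 (M = Add(2274, 2877) = 5151)
Pow(Add(M, -6847), -1) = Pow(Add(5151, -6847), -1) = Pow(-1696, -1) = Rational(-1, 1696)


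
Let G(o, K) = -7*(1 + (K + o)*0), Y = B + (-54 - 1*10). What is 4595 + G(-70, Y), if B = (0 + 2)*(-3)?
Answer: 4588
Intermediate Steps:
B = -6 (B = 2*(-3) = -6)
Y = -70 (Y = -6 + (-54 - 1*10) = -6 + (-54 - 10) = -6 - 64 = -70)
G(o, K) = -7 (G(o, K) = -7*(1 + 0) = -7*1 = -7)
4595 + G(-70, Y) = 4595 - 7 = 4588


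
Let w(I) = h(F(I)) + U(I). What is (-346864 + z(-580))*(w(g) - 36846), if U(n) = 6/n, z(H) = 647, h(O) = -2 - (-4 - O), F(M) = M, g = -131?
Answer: 1676982015627/131 ≈ 1.2801e+10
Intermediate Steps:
h(O) = 2 + O (h(O) = -2 + (4 + O) = 2 + O)
w(I) = 2 + I + 6/I (w(I) = (2 + I) + 6/I = 2 + I + 6/I)
(-346864 + z(-580))*(w(g) - 36846) = (-346864 + 647)*((2 - 131 + 6/(-131)) - 36846) = -346217*((2 - 131 + 6*(-1/131)) - 36846) = -346217*((2 - 131 - 6/131) - 36846) = -346217*(-16905/131 - 36846) = -346217*(-4843731/131) = 1676982015627/131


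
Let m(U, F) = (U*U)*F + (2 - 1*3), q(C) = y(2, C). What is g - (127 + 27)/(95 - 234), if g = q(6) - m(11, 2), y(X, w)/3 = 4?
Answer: -31677/139 ≈ -227.89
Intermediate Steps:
y(X, w) = 12 (y(X, w) = 3*4 = 12)
q(C) = 12
m(U, F) = -1 + F*U**2 (m(U, F) = U**2*F + (2 - 3) = F*U**2 - 1 = -1 + F*U**2)
g = -229 (g = 12 - (-1 + 2*11**2) = 12 - (-1 + 2*121) = 12 - (-1 + 242) = 12 - 1*241 = 12 - 241 = -229)
g - (127 + 27)/(95 - 234) = -229 - (127 + 27)/(95 - 234) = -229 - 154/(-139) = -229 - 154*(-1)/139 = -229 - 1*(-154/139) = -229 + 154/139 = -31677/139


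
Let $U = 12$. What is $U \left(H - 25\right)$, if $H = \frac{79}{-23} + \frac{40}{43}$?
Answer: $- \frac{326424}{989} \approx -330.05$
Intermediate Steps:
$H = - \frac{2477}{989}$ ($H = 79 \left(- \frac{1}{23}\right) + 40 \cdot \frac{1}{43} = - \frac{79}{23} + \frac{40}{43} = - \frac{2477}{989} \approx -2.5046$)
$U \left(H - 25\right) = 12 \left(- \frac{2477}{989} - 25\right) = 12 \left(- \frac{27202}{989}\right) = - \frac{326424}{989}$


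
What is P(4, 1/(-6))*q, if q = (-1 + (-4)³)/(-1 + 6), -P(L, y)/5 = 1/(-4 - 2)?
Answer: -65/6 ≈ -10.833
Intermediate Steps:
P(L, y) = ⅚ (P(L, y) = -5/(-4 - 2) = -5/(-6) = -5*(-⅙) = ⅚)
q = -13 (q = (-1 - 64)/5 = -65*⅕ = -13)
P(4, 1/(-6))*q = (⅚)*(-13) = -65/6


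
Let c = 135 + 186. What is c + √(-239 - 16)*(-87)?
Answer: 321 - 87*I*√255 ≈ 321.0 - 1389.3*I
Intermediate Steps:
c = 321
c + √(-239 - 16)*(-87) = 321 + √(-239 - 16)*(-87) = 321 + √(-255)*(-87) = 321 + (I*√255)*(-87) = 321 - 87*I*√255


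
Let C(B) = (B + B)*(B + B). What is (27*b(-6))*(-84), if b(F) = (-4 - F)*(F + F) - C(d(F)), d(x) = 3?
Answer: 136080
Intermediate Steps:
C(B) = 4*B**2 (C(B) = (2*B)*(2*B) = 4*B**2)
b(F) = -36 + 2*F*(-4 - F) (b(F) = (-4 - F)*(F + F) - 4*3**2 = (-4 - F)*(2*F) - 4*9 = 2*F*(-4 - F) - 1*36 = 2*F*(-4 - F) - 36 = -36 + 2*F*(-4 - F))
(27*b(-6))*(-84) = (27*(-36 - 8*(-6) - 2*(-6)**2))*(-84) = (27*(-36 + 48 - 2*36))*(-84) = (27*(-36 + 48 - 72))*(-84) = (27*(-60))*(-84) = -1620*(-84) = 136080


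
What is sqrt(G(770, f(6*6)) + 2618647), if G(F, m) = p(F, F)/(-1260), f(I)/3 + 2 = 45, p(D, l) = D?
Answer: sqrt(94271270)/6 ≈ 1618.2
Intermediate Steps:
f(I) = 129 (f(I) = -6 + 3*45 = -6 + 135 = 129)
G(F, m) = -F/1260 (G(F, m) = F/(-1260) = F*(-1/1260) = -F/1260)
sqrt(G(770, f(6*6)) + 2618647) = sqrt(-1/1260*770 + 2618647) = sqrt(-11/18 + 2618647) = sqrt(47135635/18) = sqrt(94271270)/6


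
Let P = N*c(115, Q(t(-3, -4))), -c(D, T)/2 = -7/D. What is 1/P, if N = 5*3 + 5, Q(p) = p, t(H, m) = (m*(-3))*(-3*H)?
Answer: 23/56 ≈ 0.41071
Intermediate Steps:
t(H, m) = 9*H*m (t(H, m) = (-3*m)*(-3*H) = 9*H*m)
N = 20 (N = 15 + 5 = 20)
c(D, T) = 14/D (c(D, T) = -(-14)/D = 14/D)
P = 56/23 (P = 20*(14/115) = 56/23 ≈ 2.4348)
1/P = 1/(56/23) = 23/56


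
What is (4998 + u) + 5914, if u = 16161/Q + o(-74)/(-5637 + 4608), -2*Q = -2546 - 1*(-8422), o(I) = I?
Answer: 32972767967/3023202 ≈ 10907.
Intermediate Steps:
Q = -2938 (Q = -(-2546 - 1*(-8422))/2 = -(-2546 + 8422)/2 = -½*5876 = -2938)
u = -16412257/3023202 (u = 16161/(-2938) - 74/(-5637 + 4608) = 16161*(-1/2938) - 74/(-1029) = -16161/2938 - 74*(-1/1029) = -16161/2938 + 74/1029 = -16412257/3023202 ≈ -5.4288)
(4998 + u) + 5914 = (4998 - 16412257/3023202) + 5914 = 15093551339/3023202 + 5914 = 32972767967/3023202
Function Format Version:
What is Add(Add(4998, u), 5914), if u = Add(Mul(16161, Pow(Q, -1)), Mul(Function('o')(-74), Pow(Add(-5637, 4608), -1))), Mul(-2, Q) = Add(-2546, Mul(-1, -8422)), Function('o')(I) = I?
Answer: Rational(32972767967, 3023202) ≈ 10907.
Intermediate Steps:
Q = -2938 (Q = Mul(Rational(-1, 2), Add(-2546, Mul(-1, -8422))) = Mul(Rational(-1, 2), Add(-2546, 8422)) = Mul(Rational(-1, 2), 5876) = -2938)
u = Rational(-16412257, 3023202) (u = Add(Mul(16161, Pow(-2938, -1)), Mul(-74, Pow(Add(-5637, 4608), -1))) = Add(Mul(16161, Rational(-1, 2938)), Mul(-74, Pow(-1029, -1))) = Add(Rational(-16161, 2938), Mul(-74, Rational(-1, 1029))) = Add(Rational(-16161, 2938), Rational(74, 1029)) = Rational(-16412257, 3023202) ≈ -5.4288)
Add(Add(4998, u), 5914) = Add(Add(4998, Rational(-16412257, 3023202)), 5914) = Add(Rational(15093551339, 3023202), 5914) = Rational(32972767967, 3023202)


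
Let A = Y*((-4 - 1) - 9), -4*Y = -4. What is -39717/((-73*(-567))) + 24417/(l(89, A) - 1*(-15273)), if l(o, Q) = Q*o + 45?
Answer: 16731349/21572376 ≈ 0.77559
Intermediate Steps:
Y = 1 (Y = -1/4*(-4) = 1)
A = -14 (A = 1*((-4 - 1) - 9) = 1*(-5 - 9) = 1*(-14) = -14)
l(o, Q) = 45 + Q*o
-39717/((-73*(-567))) + 24417/(l(89, A) - 1*(-15273)) = -39717/((-73*(-567))) + 24417/((45 - 14*89) - 1*(-15273)) = -39717/41391 + 24417/((45 - 1246) + 15273) = -39717*1/41391 + 24417/(-1201 + 15273) = -1471/1533 + 24417/14072 = 16731349/21572376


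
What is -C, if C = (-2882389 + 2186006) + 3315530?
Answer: -2619147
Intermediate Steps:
C = 2619147 (C = -696383 + 3315530 = 2619147)
-C = -1*2619147 = -2619147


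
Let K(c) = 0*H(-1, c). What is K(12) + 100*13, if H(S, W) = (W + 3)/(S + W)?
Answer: 1300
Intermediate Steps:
H(S, W) = (3 + W)/(S + W)
K(c) = 0 (K(c) = 0*((3 + c)/(-1 + c)) = 0)
K(12) + 100*13 = 0 + 100*13 = 0 + 1300 = 1300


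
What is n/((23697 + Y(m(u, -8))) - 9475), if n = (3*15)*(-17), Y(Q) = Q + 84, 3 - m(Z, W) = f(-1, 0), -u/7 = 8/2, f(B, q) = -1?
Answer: -17/318 ≈ -0.053459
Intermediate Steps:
u = -28 (u = -56/2 = -7*4 = -28)
m(Z, W) = 4 (m(Z, W) = 3 - 1*(-1) = 3 + 1 = 4)
Y(Q) = 84 + Q
n = -765 (n = 45*(-17) = -765)
n/((23697 + Y(m(u, -8))) - 9475) = -765/((23697 + (84 + 4)) - 9475) = -765/((23697 + 88) - 9475) = -765/(23785 - 9475) = -765/14310 = -765*1/14310 = -17/318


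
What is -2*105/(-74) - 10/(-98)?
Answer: 5330/1813 ≈ 2.9399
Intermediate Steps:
-2*105/(-74) - 10/(-98) = -210*(-1/74) - 10*(-1/98) = 105/37 + 5/49 = 5330/1813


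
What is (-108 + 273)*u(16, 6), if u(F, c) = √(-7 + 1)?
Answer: 165*I*√6 ≈ 404.17*I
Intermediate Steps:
u(F, c) = I*√6 (u(F, c) = √(-6) = I*√6)
(-108 + 273)*u(16, 6) = (-108 + 273)*(I*√6) = 165*(I*√6) = 165*I*√6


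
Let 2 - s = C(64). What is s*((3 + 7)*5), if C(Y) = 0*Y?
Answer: 100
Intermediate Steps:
C(Y) = 0
s = 2 (s = 2 - 1*0 = 2 + 0 = 2)
s*((3 + 7)*5) = 2*((3 + 7)*5) = 2*(10*5) = 2*50 = 100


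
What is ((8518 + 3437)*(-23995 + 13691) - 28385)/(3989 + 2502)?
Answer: -123212705/6491 ≈ -18982.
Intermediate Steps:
((8518 + 3437)*(-23995 + 13691) - 28385)/(3989 + 2502) = (11955*(-10304) - 28385)/6491 = (-123184320 - 28385)*(1/6491) = -123212705*1/6491 = -123212705/6491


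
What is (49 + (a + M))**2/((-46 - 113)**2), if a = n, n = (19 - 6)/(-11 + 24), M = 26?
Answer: 5776/25281 ≈ 0.22847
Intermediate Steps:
n = 1 (n = 13/13 = 13*(1/13) = 1)
a = 1
(49 + (a + M))**2/((-46 - 113)**2) = (49 + (1 + 26))**2/((-46 - 113)**2) = (49 + 27)**2/((-159)**2) = 76**2/25281 = 5776*(1/25281) = 5776/25281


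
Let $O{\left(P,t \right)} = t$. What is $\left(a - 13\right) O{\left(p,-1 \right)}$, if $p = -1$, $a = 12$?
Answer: $1$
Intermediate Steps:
$\left(a - 13\right) O{\left(p,-1 \right)} = \left(12 - 13\right) \left(-1\right) = \left(-1\right) \left(-1\right) = 1$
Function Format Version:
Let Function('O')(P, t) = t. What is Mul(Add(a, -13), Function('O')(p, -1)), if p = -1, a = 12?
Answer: 1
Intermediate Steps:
Mul(Add(a, -13), Function('O')(p, -1)) = Mul(Add(12, -13), -1) = Mul(-1, -1) = 1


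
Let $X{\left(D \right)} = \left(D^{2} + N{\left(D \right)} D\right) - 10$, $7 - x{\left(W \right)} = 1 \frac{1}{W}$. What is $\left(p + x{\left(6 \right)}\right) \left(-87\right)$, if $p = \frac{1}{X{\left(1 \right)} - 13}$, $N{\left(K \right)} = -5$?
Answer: $- \frac{10643}{18} \approx -591.28$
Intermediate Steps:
$x{\left(W \right)} = 7 - \frac{1}{W}$ ($x{\left(W \right)} = 7 - 1 \frac{1}{W} = 7 - \frac{1}{W}$)
$X{\left(D \right)} = -10 + D^{2} - 5 D$ ($X{\left(D \right)} = \left(D^{2} - 5 D\right) - 10 = -10 + D^{2} - 5 D$)
$p = - \frac{1}{27}$ ($p = \frac{1}{\left(-10 + 1^{2} - 5\right) - 13} = \frac{1}{\left(-10 + 1 - 5\right) - 13} = \frac{1}{-14 - 13} = \frac{1}{-27} = - \frac{1}{27} \approx -0.037037$)
$\left(p + x{\left(6 \right)}\right) \left(-87\right) = \left(- \frac{1}{27} + \left(7 - \frac{1}{6}\right)\right) \left(-87\right) = \left(- \frac{1}{27} + \frac{41}{6}\right) \left(-87\right) = \frac{367}{54} \left(-87\right) = - \frac{10643}{18}$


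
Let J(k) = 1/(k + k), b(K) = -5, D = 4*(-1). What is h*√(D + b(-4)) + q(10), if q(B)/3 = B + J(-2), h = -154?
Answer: 117/4 - 462*I ≈ 29.25 - 462.0*I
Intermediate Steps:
D = -4
J(k) = 1/(2*k)
q(B) = -¾ + 3*B (q(B) = 3*(B + (½)/(-2)) = 3*(B + (½)*(-½)) = 3*(B - ¼) = 3*(-¼ + B) = -¾ + 3*B)
h*√(D + b(-4)) + q(10) = -154*√(-4 - 5) + (-¾ + 3*10) = -462*I + (-¾ + 30) = -462*I + 117/4 = 117/4 - 462*I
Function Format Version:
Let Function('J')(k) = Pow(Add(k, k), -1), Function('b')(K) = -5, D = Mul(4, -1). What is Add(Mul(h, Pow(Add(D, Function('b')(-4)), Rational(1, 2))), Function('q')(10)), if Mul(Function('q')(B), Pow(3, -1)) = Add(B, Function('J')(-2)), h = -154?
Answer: Add(Rational(117, 4), Mul(-462, I)) ≈ Add(29.250, Mul(-462.00, I))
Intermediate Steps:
D = -4
Function('J')(k) = Mul(Rational(1, 2), Pow(k, -1)) (Function('J')(k) = Pow(Mul(2, k), -1) = Mul(Rational(1, 2), Pow(k, -1)))
Function('q')(B) = Add(Rational(-3, 4), Mul(3, B)) (Function('q')(B) = Mul(3, Add(B, Mul(Rational(1, 2), Pow(-2, -1)))) = Mul(3, Add(B, Mul(Rational(1, 2), Rational(-1, 2)))) = Mul(3, Add(B, Rational(-1, 4))) = Mul(3, Add(Rational(-1, 4), B)) = Add(Rational(-3, 4), Mul(3, B)))
Add(Mul(h, Pow(Add(D, Function('b')(-4)), Rational(1, 2))), Function('q')(10)) = Add(Mul(-154, Pow(Add(-4, -5), Rational(1, 2))), Add(Rational(-3, 4), Mul(3, 10))) = Add(Mul(-154, Pow(-9, Rational(1, 2))), Add(Rational(-3, 4), 30)) = Add(Mul(-154, Mul(3, I)), Rational(117, 4)) = Add(Mul(-462, I), Rational(117, 4)) = Add(Rational(117, 4), Mul(-462, I))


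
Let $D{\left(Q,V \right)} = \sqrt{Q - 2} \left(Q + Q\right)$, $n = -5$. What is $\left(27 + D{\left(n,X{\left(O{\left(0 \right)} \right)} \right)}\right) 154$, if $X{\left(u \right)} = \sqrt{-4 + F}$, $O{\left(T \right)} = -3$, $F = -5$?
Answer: $4158 - 1540 i \sqrt{7} \approx 4158.0 - 4074.5 i$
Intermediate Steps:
$X{\left(u \right)} = 3 i$ ($X{\left(u \right)} = \sqrt{-4 - 5} = \sqrt{-9} = 3 i$)
$D{\left(Q,V \right)} = 2 Q \sqrt{-2 + Q}$ ($D{\left(Q,V \right)} = \sqrt{-2 + Q} 2 Q = 2 Q \sqrt{-2 + Q}$)
$\left(27 + D{\left(n,X{\left(O{\left(0 \right)} \right)} \right)}\right) 154 = \left(27 + 2 \left(-5\right) \sqrt{-2 - 5}\right) 154 = \left(27 + 2 \left(-5\right) \sqrt{-7}\right) 154 = \left(27 + 2 \left(-5\right) i \sqrt{7}\right) 154 = \left(27 - 10 i \sqrt{7}\right) 154 = 4158 - 1540 i \sqrt{7}$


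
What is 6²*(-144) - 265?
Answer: -5449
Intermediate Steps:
6²*(-144) - 265 = 36*(-144) - 265 = -5184 - 265 = -5449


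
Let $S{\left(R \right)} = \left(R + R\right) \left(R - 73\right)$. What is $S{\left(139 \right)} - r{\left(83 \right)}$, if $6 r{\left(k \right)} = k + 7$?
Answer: $18333$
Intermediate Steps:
$S{\left(R \right)} = 2 R \left(-73 + R\right)$
$r{\left(k \right)} = \frac{7}{6} + \frac{k}{6}$ ($r{\left(k \right)} = \frac{k + 7}{6} = \frac{7 + k}{6} = \frac{7}{6} + \frac{k}{6}$)
$S{\left(139 \right)} - r{\left(83 \right)} = 2 \cdot 139 \left(-73 + 139\right) - \left(\frac{7}{6} + \frac{1}{6} \cdot 83\right) = 2 \cdot 139 \cdot 66 - \left(\frac{7}{6} + \frac{83}{6}\right) = 18348 - 15 = 18333$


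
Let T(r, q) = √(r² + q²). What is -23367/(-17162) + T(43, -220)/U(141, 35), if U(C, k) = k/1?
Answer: 23367/17162 + √50249/35 ≈ 7.7662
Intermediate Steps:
T(r, q) = √(q² + r²)
U(C, k) = k (U(C, k) = k*1 = k)
-23367/(-17162) + T(43, -220)/U(141, 35) = -23367/(-17162) + √((-220)² + 43²)/35 = -23367*(-1/17162) + √(48400 + 1849)*(1/35) = 23367/17162 + √50249*(1/35) = 23367/17162 + √50249/35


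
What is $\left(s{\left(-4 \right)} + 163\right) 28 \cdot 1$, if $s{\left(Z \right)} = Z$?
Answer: $4452$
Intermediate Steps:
$\left(s{\left(-4 \right)} + 163\right) 28 \cdot 1 = \left(-4 + 163\right) 28 \cdot 1 = 159 \cdot 28 = 4452$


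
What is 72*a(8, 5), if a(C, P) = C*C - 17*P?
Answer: -1512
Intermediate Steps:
a(C, P) = C**2 - 17*P
72*a(8, 5) = 72*(8**2 - 17*5) = 72*(64 - 85) = 72*(-21) = -1512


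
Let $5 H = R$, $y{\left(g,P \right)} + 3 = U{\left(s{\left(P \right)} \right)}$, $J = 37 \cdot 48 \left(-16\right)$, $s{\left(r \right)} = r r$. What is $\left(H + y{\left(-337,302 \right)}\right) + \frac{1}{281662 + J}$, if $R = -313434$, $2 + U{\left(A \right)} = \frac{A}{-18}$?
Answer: $- \frac{772182761641}{11396070} \approx -67759.0$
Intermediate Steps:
$s{\left(r \right)} = r^{2}$
$U{\left(A \right)} = -2 - \frac{A}{18}$ ($U{\left(A \right)} = -2 + \frac{A}{-18} = -2 + A \left(- \frac{1}{18}\right) = -2 - \frac{A}{18}$)
$J = -28416$ ($J = 1776 \left(-16\right) = -28416$)
$y{\left(g,P \right)} = -5 - \frac{P^{2}}{18}$ ($y{\left(g,P \right)} = -3 - \left(2 + \frac{P^{2}}{18}\right) = -5 - \frac{P^{2}}{18}$)
$H = - \frac{313434}{5}$ ($H = \frac{1}{5} \left(-313434\right) = - \frac{313434}{5} \approx -62687.0$)
$\left(H + y{\left(-337,302 \right)}\right) + \frac{1}{281662 + J} = \left(- \frac{313434}{5} - \left(5 + \frac{302^{2}}{18}\right)\right) + \frac{1}{281662 - 28416} = \left(- \frac{313434}{5} - \frac{45647}{9}\right) + \frac{1}{253246} = - \frac{3049141}{45} + \frac{1}{253246} = - \frac{772182761641}{11396070}$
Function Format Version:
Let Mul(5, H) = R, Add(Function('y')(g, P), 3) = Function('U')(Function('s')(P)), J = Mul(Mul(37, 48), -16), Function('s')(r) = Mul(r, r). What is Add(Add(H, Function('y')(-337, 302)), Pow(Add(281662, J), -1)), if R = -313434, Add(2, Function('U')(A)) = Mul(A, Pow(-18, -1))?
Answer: Rational(-772182761641, 11396070) ≈ -67759.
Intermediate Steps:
Function('s')(r) = Pow(r, 2)
Function('U')(A) = Add(-2, Mul(Rational(-1, 18), A)) (Function('U')(A) = Add(-2, Mul(A, Pow(-18, -1))) = Add(-2, Mul(A, Rational(-1, 18))) = Add(-2, Mul(Rational(-1, 18), A)))
J = -28416 (J = Mul(1776, -16) = -28416)
Function('y')(g, P) = Add(-5, Mul(Rational(-1, 18), Pow(P, 2))) (Function('y')(g, P) = Add(-3, Add(-2, Mul(Rational(-1, 18), Pow(P, 2)))) = Add(-5, Mul(Rational(-1, 18), Pow(P, 2))))
H = Rational(-313434, 5) (H = Mul(Rational(1, 5), -313434) = Rational(-313434, 5) ≈ -62687.)
Add(Add(H, Function('y')(-337, 302)), Pow(Add(281662, J), -1)) = Add(Add(Rational(-313434, 5), Add(-5, Mul(Rational(-1, 18), Pow(302, 2)))), Pow(Add(281662, -28416), -1)) = Add(Add(Rational(-313434, 5), Add(-5, Mul(Rational(-1, 18), 91204))), Pow(253246, -1)) = Add(Add(Rational(-313434, 5), Add(-5, Rational(-45602, 9))), Rational(1, 253246)) = Add(Add(Rational(-313434, 5), Rational(-45647, 9)), Rational(1, 253246)) = Add(Rational(-3049141, 45), Rational(1, 253246)) = Rational(-772182761641, 11396070)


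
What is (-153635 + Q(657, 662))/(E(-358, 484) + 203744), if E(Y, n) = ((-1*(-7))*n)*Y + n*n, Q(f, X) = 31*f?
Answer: 33317/193726 ≈ 0.17198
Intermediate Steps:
E(Y, n) = n² + 7*Y*n (E(Y, n) = (7*n)*Y + n² = 7*Y*n + n² = n² + 7*Y*n)
(-153635 + Q(657, 662))/(E(-358, 484) + 203744) = (-153635 + 31*657)/(484*(484 + 7*(-358)) + 203744) = (-153635 + 20367)/(484*(484 - 2506) + 203744) = -133268/(484*(-2022) + 203744) = -133268/(-978648 + 203744) = -133268/(-774904) = -133268*(-1/774904) = 33317/193726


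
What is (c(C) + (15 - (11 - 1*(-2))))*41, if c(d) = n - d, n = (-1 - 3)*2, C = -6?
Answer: 0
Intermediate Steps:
n = -8 (n = -4*2 = -8)
c(d) = -8 - d
(c(C) + (15 - (11 - 1*(-2))))*41 = ((-8 - 1*(-6)) + (15 - (11 - 1*(-2))))*41 = ((-8 + 6) + (15 - (11 + 2)))*41 = (-2 + (15 - 1*13))*41 = (-2 + (15 - 13))*41 = (-2 + 2)*41 = 0*41 = 0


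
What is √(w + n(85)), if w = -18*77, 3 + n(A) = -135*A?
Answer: 8*I*√201 ≈ 113.42*I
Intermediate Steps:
n(A) = -3 - 135*A
w = -1386
√(w + n(85)) = √(-1386 + (-3 - 135*85)) = √(-1386 + (-3 - 11475)) = √(-1386 - 11478) = √(-12864) = 8*I*√201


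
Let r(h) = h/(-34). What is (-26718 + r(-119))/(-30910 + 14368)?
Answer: 53429/33084 ≈ 1.6150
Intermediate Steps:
r(h) = -h/34 (r(h) = h*(-1/34) = -h/34)
(-26718 + r(-119))/(-30910 + 14368) = (-26718 - 1/34*(-119))/(-30910 + 14368) = (-26718 + 7/2)/(-16542) = -53429/2*(-1/16542) = 53429/33084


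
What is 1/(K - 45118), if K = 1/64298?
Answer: -64298/2900997163 ≈ -2.2164e-5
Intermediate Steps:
K = 1/64298 ≈ 1.5553e-5
1/(K - 45118) = 1/(1/64298 - 45118) = 1/(-2900997163/64298) = -64298/2900997163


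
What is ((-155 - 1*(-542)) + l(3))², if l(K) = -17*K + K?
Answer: 114921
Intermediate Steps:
l(K) = -16*K
((-155 - 1*(-542)) + l(3))² = ((-155 - 1*(-542)) - 16*3)² = ((-155 + 542) - 48)² = (387 - 48)² = 339² = 114921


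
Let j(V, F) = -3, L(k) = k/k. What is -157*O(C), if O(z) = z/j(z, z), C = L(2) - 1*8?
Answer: -1099/3 ≈ -366.33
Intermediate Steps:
L(k) = 1
C = -7 (C = 1 - 1*8 = 1 - 8 = -7)
O(z) = -z/3 (O(z) = z/(-3) = z*(-⅓) = -z/3)
-157*O(C) = -(-157)*(-7)/3 = -157*7/3 = -1099/3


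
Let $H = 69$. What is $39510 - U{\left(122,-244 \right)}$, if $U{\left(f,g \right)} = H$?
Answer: $39441$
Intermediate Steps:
$U{\left(f,g \right)} = 69$
$39510 - U{\left(122,-244 \right)} = 39510 - 69 = 39441$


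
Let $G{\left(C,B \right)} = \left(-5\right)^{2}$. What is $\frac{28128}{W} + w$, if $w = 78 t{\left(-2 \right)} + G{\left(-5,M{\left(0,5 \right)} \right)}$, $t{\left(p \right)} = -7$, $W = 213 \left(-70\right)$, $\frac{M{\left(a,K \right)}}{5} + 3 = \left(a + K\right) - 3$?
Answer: $- \frac{1299373}{2485} \approx -522.89$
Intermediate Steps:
$M{\left(a,K \right)} = -30 + 5 K + 5 a$ ($M{\left(a,K \right)} = -15 + 5 \left(\left(a + K\right) - 3\right) = -15 + 5 \left(\left(K + a\right) - 3\right) = -15 + 5 \left(-3 + K + a\right) = -15 + \left(-15 + 5 K + 5 a\right) = -30 + 5 K + 5 a$)
$W = -14910$
$G{\left(C,B \right)} = 25$
$w = -521$ ($w = 78 \left(-7\right) + 25 = -546 + 25 = -521$)
$\frac{28128}{W} + w = \frac{28128}{-14910} - 521 = 28128 \left(- \frac{1}{14910}\right) - 521 = - \frac{4688}{2485} - 521 = - \frac{1299373}{2485}$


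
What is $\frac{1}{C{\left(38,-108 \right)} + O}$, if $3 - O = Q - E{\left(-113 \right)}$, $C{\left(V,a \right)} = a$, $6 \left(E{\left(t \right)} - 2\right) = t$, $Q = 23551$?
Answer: $- \frac{6}{142037} \approx -4.2243 \cdot 10^{-5}$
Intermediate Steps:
$E{\left(t \right)} = 2 + \frac{t}{6}$
$O = - \frac{141389}{6}$ ($O = 3 - \left(23551 - \left(2 + \frac{1}{6} \left(-113\right)\right)\right) = 3 - \left(23551 - \left(2 - \frac{113}{6}\right)\right) = 3 - \left(23551 - - \frac{101}{6}\right) = 3 - \left(23551 + \frac{101}{6}\right) = 3 - \frac{141407}{6} = - \frac{141389}{6} \approx -23565.0$)
$\frac{1}{C{\left(38,-108 \right)} + O} = \frac{1}{-108 - \frac{141389}{6}} = \frac{1}{- \frac{142037}{6}} = - \frac{6}{142037}$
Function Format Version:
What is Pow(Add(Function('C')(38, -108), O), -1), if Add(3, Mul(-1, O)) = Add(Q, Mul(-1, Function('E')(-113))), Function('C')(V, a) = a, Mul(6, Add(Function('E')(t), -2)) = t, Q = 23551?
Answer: Rational(-6, 142037) ≈ -4.2243e-5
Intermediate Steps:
Function('E')(t) = Add(2, Mul(Rational(1, 6), t))
O = Rational(-141389, 6) (O = Add(3, Mul(-1, Add(23551, Mul(-1, Add(2, Mul(Rational(1, 6), -113)))))) = Add(3, Mul(-1, Add(23551, Mul(-1, Add(2, Rational(-113, 6)))))) = Add(3, Mul(-1, Add(23551, Mul(-1, Rational(-101, 6))))) = Add(3, Mul(-1, Add(23551, Rational(101, 6)))) = Add(3, Mul(-1, Rational(141407, 6))) = Add(3, Rational(-141407, 6)) = Rational(-141389, 6) ≈ -23565.)
Pow(Add(Function('C')(38, -108), O), -1) = Pow(Add(-108, Rational(-141389, 6)), -1) = Pow(Rational(-142037, 6), -1) = Rational(-6, 142037)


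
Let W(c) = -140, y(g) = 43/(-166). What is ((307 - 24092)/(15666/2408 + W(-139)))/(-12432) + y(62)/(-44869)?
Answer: -3807335209943/265764085586076 ≈ -0.014326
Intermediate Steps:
y(g) = -43/166 (y(g) = 43*(-1/166) = -43/166)
((307 - 24092)/(15666/2408 + W(-139)))/(-12432) + y(62)/(-44869) = ((307 - 24092)/(15666/2408 - 140))/(-12432) - 43/166/(-44869) = -23785/(15666*(1/2408) - 140)*(-1/12432) - 43/166*(-1/44869) = -23785/(1119/172 - 140)*(-1/12432) + 43/7448254 = -23785/(-22961/172)*(-1/12432) + 43/7448254 = -23785*(-172/22961)*(-1/12432) + 43/7448254 = (4091020/22961)*(-1/12432) + 43/7448254 = -1022755/71362788 + 43/7448254 = -3807335209943/265764085586076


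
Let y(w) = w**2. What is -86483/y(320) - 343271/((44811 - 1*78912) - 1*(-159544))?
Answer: -45999637369/12845363200 ≈ -3.5810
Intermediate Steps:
-86483/y(320) - 343271/((44811 - 1*78912) - 1*(-159544)) = -86483/(320**2) - 343271/((44811 - 1*78912) - 1*(-159544)) = -86483/102400 - 343271/((44811 - 78912) + 159544) = -86483*1/102400 - 343271/(-34101 + 159544) = -86483/102400 - 343271/125443 = -45999637369/12845363200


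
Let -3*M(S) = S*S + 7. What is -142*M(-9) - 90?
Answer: 12226/3 ≈ 4075.3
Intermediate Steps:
M(S) = -7/3 - S**2/3 (M(S) = -(S*S + 7)/3 = -(S**2 + 7)/3 = -(7 + S**2)/3 = -7/3 - S**2/3)
-142*M(-9) - 90 = -142*(-7/3 - 1/3*(-9)**2) - 90 = -142*(-7/3 - 1/3*81) - 90 = -142*(-7/3 - 27) - 90 = -142*(-88/3) - 90 = 12496/3 - 90 = 12226/3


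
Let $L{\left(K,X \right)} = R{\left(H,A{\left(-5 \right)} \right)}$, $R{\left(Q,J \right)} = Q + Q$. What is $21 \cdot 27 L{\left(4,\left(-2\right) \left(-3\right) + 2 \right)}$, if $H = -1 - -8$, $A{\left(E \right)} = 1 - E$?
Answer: $7938$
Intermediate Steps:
$H = 7$ ($H = -1 + 8 = 7$)
$R{\left(Q,J \right)} = 2 Q$
$L{\left(K,X \right)} = 14$ ($L{\left(K,X \right)} = 2 \cdot 7 = 14$)
$21 \cdot 27 L{\left(4,\left(-2\right) \left(-3\right) + 2 \right)} = 21 \cdot 27 \cdot 14 = 567 \cdot 14 = 7938$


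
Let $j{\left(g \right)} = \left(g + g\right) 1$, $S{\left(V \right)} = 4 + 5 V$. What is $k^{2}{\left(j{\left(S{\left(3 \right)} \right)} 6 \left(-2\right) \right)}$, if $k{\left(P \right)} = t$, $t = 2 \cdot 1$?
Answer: $4$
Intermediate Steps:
$t = 2$
$j{\left(g \right)} = 2 g$ ($j{\left(g \right)} = 2 g 1 = 2 g$)
$k{\left(P \right)} = 2$
$k^{2}{\left(j{\left(S{\left(3 \right)} \right)} 6 \left(-2\right) \right)} = 2^{2} = 4$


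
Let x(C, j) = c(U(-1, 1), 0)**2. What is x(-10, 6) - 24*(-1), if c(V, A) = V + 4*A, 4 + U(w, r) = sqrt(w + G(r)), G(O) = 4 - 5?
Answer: 38 - 8*I*sqrt(2) ≈ 38.0 - 11.314*I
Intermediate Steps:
G(O) = -1
U(w, r) = -4 + sqrt(-1 + w) (U(w, r) = -4 + sqrt(w - 1) = -4 + sqrt(-1 + w))
x(C, j) = (-4 + I*sqrt(2))**2 (x(C, j) = ((-4 + sqrt(-1 - 1)) + 4*0)**2 = ((-4 + sqrt(-2)) + 0)**2 = ((-4 + I*sqrt(2)) + 0)**2 = (-4 + I*sqrt(2))**2)
x(-10, 6) - 24*(-1) = (4 - I*sqrt(2))**2 - 24*(-1) = (4 - I*sqrt(2))**2 - 3*(-8) = (4 - I*sqrt(2))**2 + 24 = 24 + (4 - I*sqrt(2))**2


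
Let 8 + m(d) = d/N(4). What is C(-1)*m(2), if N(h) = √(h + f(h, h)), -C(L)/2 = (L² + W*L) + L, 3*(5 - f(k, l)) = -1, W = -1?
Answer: 16 - 2*√21/7 ≈ 14.691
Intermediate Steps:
f(k, l) = 16/3 (f(k, l) = 5 - ⅓*(-1) = 5 + ⅓ = 16/3)
C(L) = -2*L² (C(L) = -2*((L² - L) + L) = -2*L²)
N(h) = √(16/3 + h) (N(h) = √(h + 16/3) = √(16/3 + h))
m(d) = -8 + d*√21/14 (m(d) = -8 + d/((√(48 + 9*4)/3)) = -8 + d/((√(48 + 36)/3)) = -8 + d/((√84/3)) = -8 + d/(((2*√21)/3)) = -8 + d/((2*√21/3)) = -8 + d*(√21/14) = -8 + d*√21/14)
C(-1)*m(2) = (-2*(-1)²)*(-8 + (1/14)*2*√21) = (-2*1)*(-8 + √21/7) = -2*(-8 + √21/7) = 16 - 2*√21/7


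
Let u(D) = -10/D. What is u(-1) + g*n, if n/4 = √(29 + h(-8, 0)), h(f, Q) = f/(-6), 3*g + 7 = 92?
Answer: 10 + 340*√273/9 ≈ 634.19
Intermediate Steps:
g = 85/3 (g = -7/3 + (⅓)*92 = -7/3 + 92/3 = 85/3 ≈ 28.333)
h(f, Q) = -f/6 (h(f, Q) = f*(-⅙) = -f/6)
n = 4*√273/3 (n = 4*√(29 - ⅙*(-8)) = 4*√(29 + 4/3) = 4*√(91/3) = 4*(√273/3) = 4*√273/3 ≈ 22.030)
u(-1) + g*n = -10/(-1) + 85*(4*√273/3)/3 = -10*(-1) + 340*√273/9 = 10 + 340*√273/9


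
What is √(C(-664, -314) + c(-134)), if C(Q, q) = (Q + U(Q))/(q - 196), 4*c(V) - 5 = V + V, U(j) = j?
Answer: I*√16424295/510 ≈ 7.9464*I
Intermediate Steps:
c(V) = 5/4 + V/2 (c(V) = 5/4 + (V + V)/4 = 5/4 + (2*V)/4 = 5/4 + V/2)
C(Q, q) = 2*Q/(-196 + q) (C(Q, q) = (Q + Q)/(q - 196) = (2*Q)/(-196 + q) = 2*Q/(-196 + q))
√(C(-664, -314) + c(-134)) = √(2*(-664)/(-196 - 314) + (5/4 + (½)*(-134))) = √(2*(-664)/(-510) + (5/4 - 67)) = √(2*(-664)*(-1/510) - 263/4) = √(664/255 - 263/4) = √(-64409/1020) = I*√16424295/510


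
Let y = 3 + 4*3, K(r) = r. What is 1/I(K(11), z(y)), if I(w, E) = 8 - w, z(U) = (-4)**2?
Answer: -1/3 ≈ -0.33333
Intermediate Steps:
y = 15 (y = 3 + 12 = 15)
z(U) = 16
1/I(K(11), z(y)) = 1/(8 - 1*11) = 1/(8 - 11) = 1/(-3) = -1/3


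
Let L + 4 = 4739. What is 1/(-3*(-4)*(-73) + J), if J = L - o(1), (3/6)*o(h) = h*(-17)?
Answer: 1/3893 ≈ 0.00025687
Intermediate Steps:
L = 4735 (L = -4 + 4739 = 4735)
o(h) = -34*h (o(h) = 2*(h*(-17)) = 2*(-17*h) = -34*h)
J = 4769 (J = 4735 - (-34) = 4735 - 1*(-34) = 4735 + 34 = 4769)
1/(-3*(-4)*(-73) + J) = 1/(-3*(-4)*(-73) + 4769) = 1/(12*(-73) + 4769) = 1/(-876 + 4769) = 1/3893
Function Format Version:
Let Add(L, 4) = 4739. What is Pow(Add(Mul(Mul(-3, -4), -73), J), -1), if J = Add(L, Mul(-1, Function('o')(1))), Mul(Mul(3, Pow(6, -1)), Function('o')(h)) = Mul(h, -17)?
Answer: Rational(1, 3893) ≈ 0.00025687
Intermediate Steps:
L = 4735 (L = Add(-4, 4739) = 4735)
Function('o')(h) = Mul(-34, h) (Function('o')(h) = Mul(2, Mul(h, -17)) = Mul(2, Mul(-17, h)) = Mul(-34, h))
J = 4769 (J = Add(4735, Mul(-1, Mul(-34, 1))) = Add(4735, Mul(-1, -34)) = Add(4735, 34) = 4769)
Pow(Add(Mul(Mul(-3, -4), -73), J), -1) = Pow(Add(Mul(Mul(-3, -4), -73), 4769), -1) = Pow(Add(Mul(12, -73), 4769), -1) = Pow(Add(-876, 4769), -1) = Pow(3893, -1) = Rational(1, 3893)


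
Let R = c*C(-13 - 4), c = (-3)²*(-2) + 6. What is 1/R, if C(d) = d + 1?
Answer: 1/192 ≈ 0.0052083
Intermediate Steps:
C(d) = 1 + d
c = -12 (c = 9*(-2) + 6 = -18 + 6 = -12)
R = 192 (R = -12*(1 + (-13 - 4)) = -12*(1 - 17) = -12*(-16) = 192)
1/R = 1/192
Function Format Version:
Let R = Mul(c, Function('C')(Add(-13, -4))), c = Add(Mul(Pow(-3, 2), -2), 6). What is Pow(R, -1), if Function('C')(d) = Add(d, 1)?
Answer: Rational(1, 192) ≈ 0.0052083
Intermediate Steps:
Function('C')(d) = Add(1, d)
c = -12 (c = Add(Mul(9, -2), 6) = Add(-18, 6) = -12)
R = 192 (R = Mul(-12, Add(1, Add(-13, -4))) = Mul(-12, Add(1, -17)) = Mul(-12, -16) = 192)
Pow(R, -1) = Pow(192, -1) = Rational(1, 192)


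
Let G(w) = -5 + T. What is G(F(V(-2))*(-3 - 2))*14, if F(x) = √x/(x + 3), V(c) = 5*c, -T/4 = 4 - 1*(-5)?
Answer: -574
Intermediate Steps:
T = -36 (T = -4*(4 - 1*(-5)) = -4*(4 + 5) = -4*9 = -36)
F(x) = √x/(3 + x)
G(w) = -41 (G(w) = -5 - 36 = -41)
G(F(V(-2))*(-3 - 2))*14 = -41*14 = -574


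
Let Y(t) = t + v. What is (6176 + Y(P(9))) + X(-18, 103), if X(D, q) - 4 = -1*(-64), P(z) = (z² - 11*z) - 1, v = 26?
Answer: 6251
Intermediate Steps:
P(z) = -1 + z² - 11*z
X(D, q) = 68 (X(D, q) = 4 - 1*(-64) = 4 + 64 = 68)
Y(t) = 26 + t (Y(t) = t + 26 = 26 + t)
(6176 + Y(P(9))) + X(-18, 103) = (6176 + (26 + (-1 + 9² - 11*9))) + 68 = (6176 + (26 + (-1 + 81 - 99))) + 68 = (6176 + (26 - 19)) + 68 = (6176 + 7) + 68 = 6183 + 68 = 6251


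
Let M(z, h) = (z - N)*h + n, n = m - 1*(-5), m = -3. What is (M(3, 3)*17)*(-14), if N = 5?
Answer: 952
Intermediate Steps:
n = 2 (n = -3 - 1*(-5) = -3 + 5 = 2)
M(z, h) = 2 + h*(-5 + z) (M(z, h) = (z - 1*5)*h + 2 = (z - 5)*h + 2 = (-5 + z)*h + 2 = h*(-5 + z) + 2 = 2 + h*(-5 + z))
(M(3, 3)*17)*(-14) = ((2 - 5*3 + 3*3)*17)*(-14) = ((2 - 15 + 9)*17)*(-14) = -4*17*(-14) = -68*(-14) = 952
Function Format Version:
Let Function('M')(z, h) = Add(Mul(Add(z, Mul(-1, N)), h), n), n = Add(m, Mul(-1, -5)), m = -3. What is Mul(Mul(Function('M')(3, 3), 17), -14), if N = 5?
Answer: 952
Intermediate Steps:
n = 2 (n = Add(-3, Mul(-1, -5)) = Add(-3, 5) = 2)
Function('M')(z, h) = Add(2, Mul(h, Add(-5, z))) (Function('M')(z, h) = Add(Mul(Add(z, Mul(-1, 5)), h), 2) = Add(Mul(Add(z, -5), h), 2) = Add(Mul(Add(-5, z), h), 2) = Add(Mul(h, Add(-5, z)), 2) = Add(2, Mul(h, Add(-5, z))))
Mul(Mul(Function('M')(3, 3), 17), -14) = Mul(Mul(Add(2, Mul(-5, 3), Mul(3, 3)), 17), -14) = Mul(Mul(Add(2, -15, 9), 17), -14) = Mul(Mul(-4, 17), -14) = Mul(-68, -14) = 952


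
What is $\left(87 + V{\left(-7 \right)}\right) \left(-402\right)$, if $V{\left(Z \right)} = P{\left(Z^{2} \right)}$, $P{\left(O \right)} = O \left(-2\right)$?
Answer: $4422$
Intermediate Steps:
$P{\left(O \right)} = - 2 O$
$V{\left(Z \right)} = - 2 Z^{2}$
$\left(87 + V{\left(-7 \right)}\right) \left(-402\right) = \left(87 - 2 \left(-7\right)^{2}\right) \left(-402\right) = \left(87 - 98\right) \left(-402\right) = \left(-11\right) \left(-402\right) = 4422$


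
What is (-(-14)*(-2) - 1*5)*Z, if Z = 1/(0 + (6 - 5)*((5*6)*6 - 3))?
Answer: -11/59 ≈ -0.18644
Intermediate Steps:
Z = 1/177 (Z = 1/(0 + 1*(30*6 - 3)) = 1/(0 + 1*(180 - 3)) = 1/(0 + 1*177) = 1/(0 + 177) = 1/177 ≈ 0.0056497)
(-(-14)*(-2) - 1*5)*Z = (-(-14)*(-2) - 1*5)*(1/177) = (-7*4 - 5)*(1/177) = (-28 - 5)*(1/177) = -33*1/177 = -11/59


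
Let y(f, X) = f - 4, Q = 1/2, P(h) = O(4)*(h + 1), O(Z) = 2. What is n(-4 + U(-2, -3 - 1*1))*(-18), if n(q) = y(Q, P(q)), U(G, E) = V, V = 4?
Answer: 63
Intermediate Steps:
P(h) = 2 + 2*h (P(h) = 2*(h + 1) = 2*(1 + h) = 2 + 2*h)
Q = 1/2 ≈ 0.50000
U(G, E) = 4
y(f, X) = -4 + f
n(q) = -7/2 (n(q) = -4 + 1/2 = -7/2)
n(-4 + U(-2, -3 - 1*1))*(-18) = -7/2*(-18) = 63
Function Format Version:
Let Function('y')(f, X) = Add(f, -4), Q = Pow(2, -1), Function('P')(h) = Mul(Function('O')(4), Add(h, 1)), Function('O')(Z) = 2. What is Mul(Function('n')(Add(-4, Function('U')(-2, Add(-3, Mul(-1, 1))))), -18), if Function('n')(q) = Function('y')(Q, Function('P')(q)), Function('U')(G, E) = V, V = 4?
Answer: 63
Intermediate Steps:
Function('P')(h) = Add(2, Mul(2, h)) (Function('P')(h) = Mul(2, Add(h, 1)) = Mul(2, Add(1, h)) = Add(2, Mul(2, h)))
Q = Rational(1, 2) ≈ 0.50000
Function('U')(G, E) = 4
Function('y')(f, X) = Add(-4, f)
Function('n')(q) = Rational(-7, 2) (Function('n')(q) = Add(-4, Rational(1, 2)) = Rational(-7, 2))
Mul(Function('n')(Add(-4, Function('U')(-2, Add(-3, Mul(-1, 1))))), -18) = Mul(Rational(-7, 2), -18) = 63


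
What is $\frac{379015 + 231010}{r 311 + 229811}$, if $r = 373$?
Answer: $\frac{610025}{345814} \approx 1.764$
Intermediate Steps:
$\frac{379015 + 231010}{r 311 + 229811} = \frac{379015 + 231010}{373 \cdot 311 + 229811} = \frac{610025}{116003 + 229811} = \frac{610025}{345814}$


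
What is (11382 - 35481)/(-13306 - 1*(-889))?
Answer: 8033/4139 ≈ 1.9408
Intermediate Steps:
(11382 - 35481)/(-13306 - 1*(-889)) = -24099/(-13306 + 889) = -24099/(-12417) = -24099*(-1/12417) = 8033/4139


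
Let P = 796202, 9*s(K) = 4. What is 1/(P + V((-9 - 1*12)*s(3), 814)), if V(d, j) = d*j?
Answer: 3/2365814 ≈ 1.2681e-6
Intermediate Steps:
s(K) = 4/9 (s(K) = (1/9)*4 = 4/9)
1/(P + V((-9 - 1*12)*s(3), 814)) = 1/(796202 + ((-9 - 1*12)*(4/9))*814) = 1/(796202 + ((-9 - 12)*(4/9))*814) = 1/(796202 - 21*4/9*814) = 1/(796202 - 28/3*814) = 1/(796202 - 22792/3) = 1/(2365814/3) = 3/2365814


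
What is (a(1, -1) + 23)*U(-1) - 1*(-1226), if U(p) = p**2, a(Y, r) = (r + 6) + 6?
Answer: 1260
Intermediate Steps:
a(Y, r) = 12 + r (a(Y, r) = (6 + r) + 6 = 12 + r)
(a(1, -1) + 23)*U(-1) - 1*(-1226) = ((12 - 1) + 23)*(-1)**2 - 1*(-1226) = (11 + 23)*1 + 1226 = 34*1 + 1226 = 34 + 1226 = 1260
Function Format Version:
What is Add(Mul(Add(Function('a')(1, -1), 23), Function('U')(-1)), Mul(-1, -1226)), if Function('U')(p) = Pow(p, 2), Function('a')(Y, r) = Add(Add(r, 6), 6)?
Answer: 1260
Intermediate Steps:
Function('a')(Y, r) = Add(12, r) (Function('a')(Y, r) = Add(Add(6, r), 6) = Add(12, r))
Add(Mul(Add(Function('a')(1, -1), 23), Function('U')(-1)), Mul(-1, -1226)) = Add(Mul(Add(Add(12, -1), 23), Pow(-1, 2)), Mul(-1, -1226)) = Add(Mul(Add(11, 23), 1), 1226) = Add(Mul(34, 1), 1226) = Add(34, 1226) = 1260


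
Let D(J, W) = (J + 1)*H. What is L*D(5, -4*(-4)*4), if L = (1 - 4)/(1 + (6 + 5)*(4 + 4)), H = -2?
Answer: 36/89 ≈ 0.40449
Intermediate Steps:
D(J, W) = -2 - 2*J (D(J, W) = (J + 1)*(-2) = (1 + J)*(-2) = -2 - 2*J)
L = -3/89 (L = -3/(1 + 11*8) = -3/(1 + 88) = -3/89 ≈ -0.033708)
L*D(5, -4*(-4)*4) = -3*(-2 - 2*5)/89 = -3*(-2 - 10)/89 = -3/89*(-12) = 36/89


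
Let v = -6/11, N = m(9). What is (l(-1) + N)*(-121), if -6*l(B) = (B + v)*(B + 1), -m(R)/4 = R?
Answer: 4356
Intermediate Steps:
m(R) = -4*R
N = -36 (N = -4*9 = -36)
v = -6/11 (v = -6*1/11 = -6/11 ≈ -0.54545)
l(B) = -(1 + B)*(-6/11 + B)/6 (l(B) = -(B - 6/11)*(B + 1)/6 = -(-6/11 + B)*(1 + B)/6 = -(1 + B)*(-6/11 + B)/6)
(l(-1) + N)*(-121) = ((1/11 - 5/66*(-1) - 1/6*(-1)**2) - 36)*(-121) = ((1/11 + 5/66 - 1/6*1) - 36)*(-121) = ((1/11 + 5/66 - 1/6) - 36)*(-121) = (0 - 36)*(-121) = -36*(-121) = 4356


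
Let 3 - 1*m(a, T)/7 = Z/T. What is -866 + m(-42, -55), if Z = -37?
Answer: -46734/55 ≈ -849.71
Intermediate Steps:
m(a, T) = 21 + 259/T (m(a, T) = 21 - (-259)/T = 21 + 259/T)
-866 + m(-42, -55) = -866 + (21 + 259/(-55)) = -866 + (21 + 259*(-1/55)) = -866 + (21 - 259/55) = -866 + 896/55 = -46734/55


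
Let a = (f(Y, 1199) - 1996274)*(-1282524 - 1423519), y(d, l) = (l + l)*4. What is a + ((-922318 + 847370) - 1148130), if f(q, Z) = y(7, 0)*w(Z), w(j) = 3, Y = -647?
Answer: 5402002060704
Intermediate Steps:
y(d, l) = 8*l (y(d, l) = (2*l)*4 = 8*l)
f(q, Z) = 0 (f(q, Z) = (8*0)*3 = 0*3 = 0)
a = 5402003283782 (a = (0 - 1996274)*(-1282524 - 1423519) = -1996274*(-2706043) = 5402003283782)
a + ((-922318 + 847370) - 1148130) = 5402003283782 + ((-922318 + 847370) - 1148130) = 5402003283782 + (-74948 - 1148130) = 5402003283782 - 1223078 = 5402002060704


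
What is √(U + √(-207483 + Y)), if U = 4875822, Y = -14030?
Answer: √(4875822 + I*√221513) ≈ 2208.1 + 0.11*I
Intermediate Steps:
√(U + √(-207483 + Y)) = √(4875822 + √(-207483 - 14030)) = √(4875822 + √(-221513)) = √(4875822 + I*√221513)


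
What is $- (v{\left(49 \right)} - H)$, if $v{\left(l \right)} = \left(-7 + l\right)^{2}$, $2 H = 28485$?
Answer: $\frac{24957}{2} \approx 12479.0$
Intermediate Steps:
$H = \frac{28485}{2}$ ($H = \frac{1}{2} \cdot 28485 = \frac{28485}{2} \approx 14243.0$)
$- (v{\left(49 \right)} - H) = - (\left(-7 + 49\right)^{2} - \frac{28485}{2}) = - (42^{2} - \frac{28485}{2}) = - (1764 - \frac{28485}{2}) = \left(-1\right) \left(- \frac{24957}{2}\right) = \frac{24957}{2}$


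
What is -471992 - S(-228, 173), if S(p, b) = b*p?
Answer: -432548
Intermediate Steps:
-471992 - S(-228, 173) = -471992 - 173*(-228) = -471992 - 1*(-39444) = -471992 + 39444 = -432548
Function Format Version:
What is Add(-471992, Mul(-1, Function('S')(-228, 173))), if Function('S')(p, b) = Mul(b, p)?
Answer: -432548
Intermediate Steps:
Add(-471992, Mul(-1, Function('S')(-228, 173))) = Add(-471992, Mul(-1, Mul(173, -228))) = Add(-471992, Mul(-1, -39444)) = Add(-471992, 39444) = -432548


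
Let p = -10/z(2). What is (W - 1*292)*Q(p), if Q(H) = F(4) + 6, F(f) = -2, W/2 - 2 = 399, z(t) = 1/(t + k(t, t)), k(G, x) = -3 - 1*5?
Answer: 2040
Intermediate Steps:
k(G, x) = -8 (k(G, x) = -3 - 5 = -8)
z(t) = 1/(-8 + t) (z(t) = 1/(t - 8) = 1/(-8 + t))
W = 802 (W = 4 + 2*399 = 4 + 798 = 802)
p = 60 (p = -10/(1/(-8 + 2)) = -10/(1/(-6)) = -10/(-1/6) = -10*(-6) = 60)
Q(H) = 4 (Q(H) = -2 + 6 = 4)
(W - 1*292)*Q(p) = (802 - 1*292)*4 = (802 - 292)*4 = 510*4 = 2040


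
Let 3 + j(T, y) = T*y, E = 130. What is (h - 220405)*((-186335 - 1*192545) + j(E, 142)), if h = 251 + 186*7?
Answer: 78879294396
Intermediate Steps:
j(T, y) = -3 + T*y
h = 1553 (h = 251 + 1302 = 1553)
(h - 220405)*((-186335 - 1*192545) + j(E, 142)) = (1553 - 220405)*((-186335 - 1*192545) + (-3 + 130*142)) = -218852*((-186335 - 192545) + (-3 + 18460)) = -218852*(-378880 + 18457) = -218852*(-360423) = 78879294396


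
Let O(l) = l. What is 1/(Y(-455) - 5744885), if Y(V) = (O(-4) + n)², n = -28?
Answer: -1/5743861 ≈ -1.7410e-7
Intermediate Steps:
Y(V) = 1024 (Y(V) = (-4 - 28)² = (-32)² = 1024)
1/(Y(-455) - 5744885) = 1/(1024 - 5744885) = 1/(-5743861) = -1/5743861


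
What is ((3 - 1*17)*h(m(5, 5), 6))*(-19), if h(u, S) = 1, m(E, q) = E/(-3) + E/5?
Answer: 266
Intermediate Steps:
m(E, q) = -2*E/15 (m(E, q) = E*(-⅓) + E*(⅕) = -E/3 + E/5 = -2*E/15)
((3 - 1*17)*h(m(5, 5), 6))*(-19) = ((3 - 1*17)*1)*(-19) = ((3 - 17)*1)*(-19) = -14*1*(-19) = -14*(-19) = 266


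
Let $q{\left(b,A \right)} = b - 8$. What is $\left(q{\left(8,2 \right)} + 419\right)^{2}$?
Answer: $175561$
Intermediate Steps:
$q{\left(b,A \right)} = -8 + b$ ($q{\left(b,A \right)} = b - 8 = -8 + b$)
$\left(q{\left(8,2 \right)} + 419\right)^{2} = \left(\left(-8 + 8\right) + 419\right)^{2} = \left(0 + 419\right)^{2} = 419^{2} = 175561$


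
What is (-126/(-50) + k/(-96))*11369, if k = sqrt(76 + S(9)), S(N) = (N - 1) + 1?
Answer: 716247/25 - 11369*sqrt(85)/96 ≈ 27558.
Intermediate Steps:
S(N) = N (S(N) = (-1 + N) + 1 = N)
k = sqrt(85) (k = sqrt(76 + 9) = sqrt(85) ≈ 9.2195)
(-126/(-50) + k/(-96))*11369 = (-126/(-50) + sqrt(85)/(-96))*11369 = (-126*(-1/50) + sqrt(85)*(-1/96))*11369 = (63/25 - sqrt(85)/96)*11369 = 716247/25 - 11369*sqrt(85)/96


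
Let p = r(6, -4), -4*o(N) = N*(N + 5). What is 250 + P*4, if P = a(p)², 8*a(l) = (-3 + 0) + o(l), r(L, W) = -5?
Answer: 4009/16 ≈ 250.56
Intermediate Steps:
o(N) = -N*(5 + N)/4 (o(N) = -N*(N + 5)/4 = -N*(5 + N)/4)
p = -5
a(l) = -3/8 - l*(5 + l)/32 (a(l) = ((-3 + 0) - l*(5 + l)/4)/8 = (-3 - l*(5 + l)/4)/8 = -3/8 - l*(5 + l)/32)
P = 9/64 (P = (-3/8 - 1/32*(-5)*(5 - 5))² = (-3/8 - 1/32*(-5)*0)² = (-3/8 + 0)² = (-3/8)² = 9/64 ≈ 0.14063)
250 + P*4 = 250 + (9/64)*4 = 250 + 9/16 = 4009/16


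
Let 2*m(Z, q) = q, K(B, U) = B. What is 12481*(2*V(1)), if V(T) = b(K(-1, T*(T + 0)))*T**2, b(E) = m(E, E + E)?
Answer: -24962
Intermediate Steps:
m(Z, q) = q/2
b(E) = E (b(E) = (E + E)/2 = (2*E)/2 = E)
V(T) = -T**2
12481*(2*V(1)) = 12481*(2*(-1*1**2)) = 12481*(2*(-1*1)) = 12481*(2*(-1)) = 12481*(-2) = -24962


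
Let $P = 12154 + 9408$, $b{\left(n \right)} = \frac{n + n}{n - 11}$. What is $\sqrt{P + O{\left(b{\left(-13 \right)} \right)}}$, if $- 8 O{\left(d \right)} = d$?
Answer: $\frac{\sqrt{12419634}}{24} \approx 146.84$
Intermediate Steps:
$b{\left(n \right)} = \frac{2 n}{-11 + n}$
$O{\left(d \right)} = - \frac{d}{8}$
$P = 21562$
$\sqrt{P + O{\left(b{\left(-13 \right)} \right)}} = \sqrt{21562 - \frac{2 \left(-13\right) \frac{1}{-11 - 13}}{8}} = \sqrt{21562 - \frac{2 \left(-13\right) \frac{1}{-24}}{8}} = \sqrt{21562 - \frac{2 \left(-13\right) \left(- \frac{1}{24}\right)}{8}} = \sqrt{21562 - \frac{13}{96}} = \sqrt{\frac{2069939}{96}} = \frac{\sqrt{12419634}}{24}$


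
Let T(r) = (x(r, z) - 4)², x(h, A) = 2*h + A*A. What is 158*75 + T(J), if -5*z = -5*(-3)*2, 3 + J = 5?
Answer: 13146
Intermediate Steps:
J = 2 (J = -3 + 5 = 2)
z = -6 (z = -(-5*(-3))*2/5 = -3*2 = -⅕*30 = -6)
x(h, A) = A² + 2*h (x(h, A) = 2*h + A² = A² + 2*h)
T(r) = (32 + 2*r)² (T(r) = (((-6)² + 2*r) - 4)² = ((36 + 2*r) - 4)² = (32 + 2*r)²)
158*75 + T(J) = 158*75 + 4*(16 + 2)² = 11850 + 4*18² = 11850 + 4*324 = 11850 + 1296 = 13146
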